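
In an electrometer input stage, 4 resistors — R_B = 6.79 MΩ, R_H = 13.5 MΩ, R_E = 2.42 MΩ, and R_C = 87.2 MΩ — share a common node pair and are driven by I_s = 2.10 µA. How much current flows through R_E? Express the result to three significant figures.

Total conductance ΣG = 1/6.79 + 1/13.5 + 1/2.42 + 1/87.2 = 0.6460 (units of 1/MΩ).
By the current-divider rule, I = I_s · G_k/ΣG = 2.10 × 0.6396 = 1.343 µA.

I ≈ 1.34 µA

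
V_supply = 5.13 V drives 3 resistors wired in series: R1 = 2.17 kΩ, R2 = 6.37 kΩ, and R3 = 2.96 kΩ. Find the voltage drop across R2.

V ≈ 2.84 V

ΣR = 2.17 + 6.37 + 2.96 = 11.50 kΩ.
V = V_supply · R/ΣR = 5.13 × 0.5539 = 2.842 V.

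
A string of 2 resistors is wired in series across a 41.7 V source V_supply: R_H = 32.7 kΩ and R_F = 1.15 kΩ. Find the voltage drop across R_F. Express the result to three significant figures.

Total series resistance ΣR = 32.7 + 1.15 = 33.85 kΩ.
Voltage divider: V = V_supply · (1.150 / 33.85) = 41.7 × 0.03397 = 1.417 V.

V ≈ 1.42 V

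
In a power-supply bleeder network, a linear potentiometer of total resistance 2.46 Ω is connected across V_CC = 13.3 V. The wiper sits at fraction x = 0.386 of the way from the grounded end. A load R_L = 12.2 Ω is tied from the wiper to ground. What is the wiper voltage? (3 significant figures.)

V_out ≈ 4.90 V

The pot divides into 1.510 Ω above the wiper and 0.9496 Ω below.
Lower segment in parallel with the load: 0.9496 ‖ 12.2 = 0.8810 Ω.
Loaded-divider output: V_out = 13.3 × 0.3684 = 4.900 V.
(Unloaded: V_out = x·V_CC = 5.13 V.)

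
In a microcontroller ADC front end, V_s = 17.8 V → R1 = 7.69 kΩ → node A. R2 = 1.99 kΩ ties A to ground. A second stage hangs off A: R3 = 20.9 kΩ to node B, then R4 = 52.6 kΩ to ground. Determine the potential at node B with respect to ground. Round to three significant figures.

V_B ≈ 2.56 V

Node A sees R2 in parallel with the series input of stage 2, R3 + R4 = 73.50 kΩ.
R2 ‖ (R3+R4) = 1.938 kΩ.
So V_A = 17.8 × 0.2012 = 3.582 V.
Then the unloaded second divider: V_B = V_A × R4/(R3+R4) = 3.582 × 0.7156 = 2.564 V.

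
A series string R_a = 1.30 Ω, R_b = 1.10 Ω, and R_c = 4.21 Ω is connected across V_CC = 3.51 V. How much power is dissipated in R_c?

P ≈ 1.19 W

ΣR = 6.610 Ω → I = 3.51/6.610 = 0.5310 A.
P = I²R = 0.2820 × 4.21 = 1.187 W.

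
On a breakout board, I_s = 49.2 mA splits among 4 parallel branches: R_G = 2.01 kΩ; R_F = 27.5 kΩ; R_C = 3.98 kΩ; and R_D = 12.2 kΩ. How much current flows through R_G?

Total conductance ΣG = 1/2.01 + 1/27.5 + 1/3.98 + 1/12.2 = 0.8671 (units of 1/kΩ).
Current divider: I(R_G) = I_s · G_k/ΣG = 49.2 × (0.4975/0.8671) = 49.2 × 0.5738 = 28.23 mA.

I ≈ 28.2 mA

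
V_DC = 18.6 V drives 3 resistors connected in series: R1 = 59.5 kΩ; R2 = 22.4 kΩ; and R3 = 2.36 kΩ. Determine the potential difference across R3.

ΣR = 59.5 + 22.4 + 2.36 = 84.26 kΩ.
V = V_DC · R/ΣR = 18.6 × 0.02801 = 0.5210 V.

V ≈ 0.521 V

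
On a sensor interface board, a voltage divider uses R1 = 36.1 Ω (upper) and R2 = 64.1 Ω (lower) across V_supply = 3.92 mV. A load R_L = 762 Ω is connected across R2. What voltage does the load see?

R2 ‖ R_L = (64.1 × 762)/(64.1 + 762) = 59.13 Ω.
Now apply the divider: V_out = 3.92 × 0.6209 = 2.434 mV.

V_out ≈ 2.43 mV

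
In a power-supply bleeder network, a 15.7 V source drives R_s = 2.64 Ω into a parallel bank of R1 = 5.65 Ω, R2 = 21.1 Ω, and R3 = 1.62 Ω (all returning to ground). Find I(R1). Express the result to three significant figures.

Equivalent of the parallel group: R_p = 1.188 Ω.
V_A = 15.7 × 1.188/3.828 = 4.873 V.
I(R1) = V_A / R1 = 4.873/5.65 = 0.8624 A.

I ≈ 0.862 A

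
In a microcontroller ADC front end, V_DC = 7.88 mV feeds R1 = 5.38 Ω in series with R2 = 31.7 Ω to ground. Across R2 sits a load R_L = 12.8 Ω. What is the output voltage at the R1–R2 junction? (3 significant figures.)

V_out ≈ 4.96 mV

The load sits in parallel with R2, giving an effective lower resistance R2' = R2·R_L/(R2+R_L) = 9.118 Ω.
Then V_out = V_DC · R2'/(R1 + R2') = 7.88 × 9.118/14.50 = 4.956 mV.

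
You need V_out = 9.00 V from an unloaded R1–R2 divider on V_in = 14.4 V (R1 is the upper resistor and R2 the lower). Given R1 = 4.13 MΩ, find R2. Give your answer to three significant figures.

R2 ≈ 6.88 MΩ

V_out/V_in = R2/(R1+R2) = 0.6250.
Rearranging, R2 = R1·k/(1−k) = 4.13 × 1.667 = 6.883 MΩ.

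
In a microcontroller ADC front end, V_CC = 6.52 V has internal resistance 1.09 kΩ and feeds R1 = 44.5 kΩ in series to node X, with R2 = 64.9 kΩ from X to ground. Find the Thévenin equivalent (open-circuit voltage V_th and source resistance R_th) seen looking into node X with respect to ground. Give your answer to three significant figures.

R1' = 1.09 + 44.5 = 45.59 kΩ (source resistance + R1).
Open-circuit (no load on X): V_th = V_CC · R2/(R1' + R2) = 6.52 × 64.9/(45.59 + 64.9) = 3.830 V.
Zeroing V_CC shorts the top of R1' to ground, so R_th = R1' ‖ R2 = 26.78 kΩ.

V_th ≈ 3.83 V, R_th ≈ 26.8 kΩ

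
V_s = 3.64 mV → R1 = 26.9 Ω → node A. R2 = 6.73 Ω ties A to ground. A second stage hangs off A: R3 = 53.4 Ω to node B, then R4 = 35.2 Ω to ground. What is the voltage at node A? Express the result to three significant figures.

V_A ≈ 0.687 mV

The second stage (R3 + R4 = 88.60 Ω) loads node A in parallel with R2.
Effective lower resistance at A: R2 ‖ 88.60 = 6.255 Ω.
First divider: V_A = V_s · 6.255/(26.9 + 6.255) = 0.6867 mV.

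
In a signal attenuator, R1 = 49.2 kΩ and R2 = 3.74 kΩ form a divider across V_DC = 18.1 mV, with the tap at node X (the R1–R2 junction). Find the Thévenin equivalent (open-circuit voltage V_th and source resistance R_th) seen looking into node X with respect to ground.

V_th is the unloaded tap voltage: V_DC · R2/(R1+R2) = 18.1 × 0.07065 = 1.279 mV.
Zeroing V_DC shorts the top of R1 to ground, so R_th = R1 ‖ R2 = 3.476 kΩ.

V_th ≈ 1.28 mV, R_th ≈ 3.48 kΩ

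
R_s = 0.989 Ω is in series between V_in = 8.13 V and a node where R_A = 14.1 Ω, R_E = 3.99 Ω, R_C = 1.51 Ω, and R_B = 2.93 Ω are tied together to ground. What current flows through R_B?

Equivalent of the parallel group: R_p = 0.7547 Ω.
Node voltage V_A = V_in · R_p/(R_s + R_p) = 8.13 × 0.4328 = 3.519 V.
Branch current I = V_A/R_B = 3.519/2.93 = 1.201 A.

I ≈ 1.20 A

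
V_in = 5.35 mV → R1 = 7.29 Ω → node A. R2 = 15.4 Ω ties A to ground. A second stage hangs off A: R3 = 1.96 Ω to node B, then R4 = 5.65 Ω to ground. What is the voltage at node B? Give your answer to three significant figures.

The second stage (R3 + R4 = 7.610 Ω) loads node A in parallel with R2.
Effective lower resistance at A: R2 ‖ 7.610 = 5.093 Ω.
First divider: V_A = V_in · 5.093/(7.29 + 5.093) = 2.200 mV.
V_B = V_A × 0.7424 = 1.634 mV.

V_B ≈ 1.63 mV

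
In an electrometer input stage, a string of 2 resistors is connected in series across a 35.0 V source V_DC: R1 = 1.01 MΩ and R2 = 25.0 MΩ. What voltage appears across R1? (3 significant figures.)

Total series resistance ΣR = 1.01 + 25.0 = 26.01 MΩ.
Voltage divider: V = V_DC · (1.010 / 26.01) = 35.0 × 0.03883 = 1.359 V.

V ≈ 1.36 V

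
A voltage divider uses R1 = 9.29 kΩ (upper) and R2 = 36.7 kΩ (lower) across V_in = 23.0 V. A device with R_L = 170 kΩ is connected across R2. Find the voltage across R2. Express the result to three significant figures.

V_out ≈ 17.6 V

First combine the lower leg with the load: R2 ‖ R_L = 30.18 kΩ.
Voltage divider with the loaded lower leg: V_out = 23.0 × 30.18/(9.29 + 30.18) = 23.0 × 0.7647 = 17.59 V.
(Unloaded it would be 18.4 V; the load pulls it down.)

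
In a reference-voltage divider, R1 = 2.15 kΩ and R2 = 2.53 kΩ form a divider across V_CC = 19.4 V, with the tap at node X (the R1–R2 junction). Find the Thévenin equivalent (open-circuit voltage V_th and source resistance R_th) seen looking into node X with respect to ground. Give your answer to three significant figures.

Open-circuit (no load on X): V_th = V_CC · R2/(R1 + R2) = 19.4 × 2.53/(2.150 + 2.53) = 10.49 V.
Looking into X with the source shorted: R_th = R1·R2/(R1+R2) = 2.150 × 2.53/4.680 = 1.162 kΩ.

V_th ≈ 10.5 V, R_th ≈ 1.16 kΩ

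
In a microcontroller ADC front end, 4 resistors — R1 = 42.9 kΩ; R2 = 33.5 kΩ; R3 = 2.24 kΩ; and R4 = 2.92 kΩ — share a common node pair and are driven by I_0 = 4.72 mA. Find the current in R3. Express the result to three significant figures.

I ≈ 2.50 mA

ΣG = 1/42.9 + 1/33.5 + 1/2.24 + 1/2.92 = 0.8421.
Current divider: I(R3) = I_0 · G_k/ΣG = 4.72 × (0.4464/0.8421) = 4.72 × 0.5302 = 2.502 mA.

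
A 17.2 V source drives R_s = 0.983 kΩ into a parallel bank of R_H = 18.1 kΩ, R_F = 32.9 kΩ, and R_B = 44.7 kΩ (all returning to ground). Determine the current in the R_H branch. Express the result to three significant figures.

I ≈ 0.859 mA

Equivalent of the parallel group: R_p = 9.258 kΩ.
Node voltage V_A = V_s · R_p/(R_s + R_p) = 17.2 × 0.9040 = 15.55 V.
Branch current I = V_A/R_H = 15.55/18.1 = 0.8591 mA.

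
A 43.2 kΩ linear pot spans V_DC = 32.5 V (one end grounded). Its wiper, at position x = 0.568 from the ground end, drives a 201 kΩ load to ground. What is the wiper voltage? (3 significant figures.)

The pot divides into 18.66 kΩ above the wiper and 24.54 kΩ below.
(x·R_p) ‖ R_L = 21.87 kΩ.
Loaded-divider output: V_out = 32.5 × 0.5395 = 17.54 V.

V_out ≈ 17.5 V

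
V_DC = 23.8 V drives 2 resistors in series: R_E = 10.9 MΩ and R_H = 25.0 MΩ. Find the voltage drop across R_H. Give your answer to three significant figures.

Total series resistance ΣR = 10.9 + 25.0 = 35.90 MΩ.
Voltage divider: V = V_DC · (25.00 / 35.90) = 23.8 × 0.6964 = 16.57 V.

V ≈ 16.6 V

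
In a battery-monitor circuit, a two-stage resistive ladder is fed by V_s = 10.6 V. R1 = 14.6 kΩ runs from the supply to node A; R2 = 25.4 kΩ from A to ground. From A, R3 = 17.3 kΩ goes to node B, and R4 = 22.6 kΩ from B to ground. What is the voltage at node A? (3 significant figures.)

Node A sees R2 in parallel with the series input of stage 2, R3 + R4 = 39.90 kΩ.
Effective lower resistance at A: R2 ‖ 39.90 = 15.52 kΩ.
First divider: V_A = V_s · 15.52/(14.6 + 15.52) = 5.462 V.

V_A ≈ 5.46 V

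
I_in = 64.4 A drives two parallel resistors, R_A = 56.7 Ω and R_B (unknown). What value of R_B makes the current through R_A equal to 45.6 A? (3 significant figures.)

R_B ≈ 138 Ω

In a two-way split, I_A/I_in = R_B/(R_A + R_B).
45.6/64.4 = R_B/(R_A + R_B) → R_B = R_A · (0.7081)/(1 − 0.7081) = 56.7 × 2.426 = 137.5 Ω.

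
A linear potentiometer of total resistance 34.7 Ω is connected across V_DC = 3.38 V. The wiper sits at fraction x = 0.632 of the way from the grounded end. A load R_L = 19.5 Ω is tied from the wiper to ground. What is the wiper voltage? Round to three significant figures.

Lower segment x·R_p = 21.93 Ω; upper segment (1−x)·R_p = 12.77 Ω.
R_L loads the lower segment: effective lower R = 10.32 Ω.
V_out = 3.38 × 10.32/(12.77 + 10.32) = 1.511 V.
(Unloaded: V_out = x·V_DC = 2.14 V.)

V_out ≈ 1.51 V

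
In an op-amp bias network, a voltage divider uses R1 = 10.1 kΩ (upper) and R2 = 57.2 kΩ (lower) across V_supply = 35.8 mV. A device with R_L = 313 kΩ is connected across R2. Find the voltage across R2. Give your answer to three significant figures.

V_out ≈ 29.6 mV

R2 ‖ R_L = (57.2 × 313)/(57.2 + 313) = 48.36 kΩ.
Then V_out = V_supply · R2'/(R1 + R2') = 35.8 × 48.36/58.46 = 29.62 mV.
(Unloaded it would be 30.4 mV; the load pulls it down.)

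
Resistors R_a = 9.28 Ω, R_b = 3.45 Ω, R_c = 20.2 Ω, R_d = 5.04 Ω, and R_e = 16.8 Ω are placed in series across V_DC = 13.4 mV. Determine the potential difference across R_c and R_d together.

ΣR = 9.28 + 3.45 + 20.2 + 5.04 + 16.8 = 54.77 Ω.
R_{R_c..R_d} = 20.2 + 5.04 = 25.24 Ω.
Voltage divider: V = V_DC · (25.24 / 54.77) = 13.4 × 0.4608 = 6.175 mV.

V ≈ 6.18 mV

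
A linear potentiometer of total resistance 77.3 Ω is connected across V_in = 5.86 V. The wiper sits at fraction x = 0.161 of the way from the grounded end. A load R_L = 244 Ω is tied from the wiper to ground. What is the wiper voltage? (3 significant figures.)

Split the track: R_lower = x·R_p = 12.45 Ω, R_upper = (1−x)·R_p = 64.85 Ω.
R_L loads the lower segment: effective lower R = 11.84 Ω.
Loaded-divider output: V_out = 5.86 × 0.1544 = 0.9047 V.
(Unloaded: V_out = x·V_in = 0.943 V.)

V_out ≈ 0.905 V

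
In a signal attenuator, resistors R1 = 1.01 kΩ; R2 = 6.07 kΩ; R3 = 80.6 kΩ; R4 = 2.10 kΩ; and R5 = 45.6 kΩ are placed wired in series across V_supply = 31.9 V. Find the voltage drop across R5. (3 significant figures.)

Series total: ΣR = 1.01 + 6.07 + 80.6 + 2.10 + 45.6 = 135.4 kΩ.
By the voltage-divider rule, V = 31.9 × 45.60/135.4 = 10.74 V.

V ≈ 10.7 V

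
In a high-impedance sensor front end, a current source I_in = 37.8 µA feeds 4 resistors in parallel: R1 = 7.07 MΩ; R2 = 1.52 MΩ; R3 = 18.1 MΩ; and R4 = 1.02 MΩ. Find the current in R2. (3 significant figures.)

I ≈ 13.6 µA

ΣG = 1/7.07 + 1/1.52 + 1/18.1 + 1/1.02 = 1.835.
Current divider: I(R2) = I_in · G_k/ΣG = 37.8 × (0.6579/1.835) = 37.8 × 0.3585 = 13.55 µA.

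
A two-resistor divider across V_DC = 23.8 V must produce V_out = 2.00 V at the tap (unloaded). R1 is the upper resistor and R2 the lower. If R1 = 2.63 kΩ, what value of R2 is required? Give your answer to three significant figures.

Required fraction k = V_out/V_DC = 0.08403.
Rearranging, R2 = R1·k/(1−k) = 2.63 × 0.09174 = 0.2413 kΩ.

R2 ≈ 0.241 kΩ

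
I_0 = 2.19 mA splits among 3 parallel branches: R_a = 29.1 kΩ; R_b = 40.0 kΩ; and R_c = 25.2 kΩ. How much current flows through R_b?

I ≈ 0.553 mA

Total conductance ΣG = 1/29.1 + 1/40.0 + 1/25.2 = 0.09905 (units of 1/kΩ).
Current divider: I(R_b) = I_0 · G_k/ΣG = 2.19 × (0.02500/0.09905) = 2.19 × 0.2524 = 0.5528 mA.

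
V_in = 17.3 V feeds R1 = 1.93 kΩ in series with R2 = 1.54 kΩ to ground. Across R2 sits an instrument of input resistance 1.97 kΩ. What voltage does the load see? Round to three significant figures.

V_out ≈ 5.35 V

The load sits in parallel with R2, giving an effective lower resistance R2' = R2·R_L/(R2+R_L) = 0.8643 kΩ.
Voltage divider with the loaded lower leg: V_out = 17.3 × 0.8643/(1.93 + 0.8643) = 17.3 × 0.3093 = 5.351 V.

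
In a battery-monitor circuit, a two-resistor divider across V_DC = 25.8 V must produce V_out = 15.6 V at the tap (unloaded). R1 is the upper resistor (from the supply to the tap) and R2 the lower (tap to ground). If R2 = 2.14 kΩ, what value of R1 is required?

Required fraction k = V_out/V_DC = 0.6047.
Rearranging, R1 = R2·(1−k)/k = 2.14 × 0.6538 = 1.399 kΩ.

R1 ≈ 1.40 kΩ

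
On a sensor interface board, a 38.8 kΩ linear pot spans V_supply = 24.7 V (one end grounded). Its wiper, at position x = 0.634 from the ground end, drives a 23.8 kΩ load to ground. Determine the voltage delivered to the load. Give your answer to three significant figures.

Lower segment x·R_p = 24.60 kΩ; upper segment (1−x)·R_p = 14.20 kΩ.
R_L loads the lower segment: effective lower R = 12.10 kΩ.
Loaded-divider output: V_out = 24.7 × 0.4600 = 11.36 V.

V_out ≈ 11.4 V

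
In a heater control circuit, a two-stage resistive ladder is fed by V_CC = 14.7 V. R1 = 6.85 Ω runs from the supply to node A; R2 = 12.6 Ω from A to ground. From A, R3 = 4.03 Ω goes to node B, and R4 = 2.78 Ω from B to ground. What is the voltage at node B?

Looking into the second stage from A: R3 + R4 = 6.810 Ω appears in parallel with R2.
Effective lower resistance at A: R2 ‖ 6.810 = 4.421 Ω.
So V_A = 14.7 × 0.3922 = 5.766 V.
V_B = V_A × 0.4082 = 2.354 V.

V_B ≈ 2.35 V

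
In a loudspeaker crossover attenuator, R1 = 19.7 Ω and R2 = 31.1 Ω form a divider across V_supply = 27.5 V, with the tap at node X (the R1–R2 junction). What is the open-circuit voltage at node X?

Open-circuit (no load on X): V_th = V_supply · R2/(R1 + R2) = 27.5 × 31.1/(19.70 + 31.1) = 16.84 V.

V_th ≈ 16.8 V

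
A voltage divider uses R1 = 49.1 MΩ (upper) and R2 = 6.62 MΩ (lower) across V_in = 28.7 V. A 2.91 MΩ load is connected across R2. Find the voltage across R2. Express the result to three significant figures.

The load sits in parallel with R2, giving an effective lower resistance R2' = R2·R_L/(R2+R_L) = 2.021 MΩ.
Then V_out = V_in · R2'/(R1 + R2') = 28.7 × 2.021/51.12 = 1.135 V.

V_out ≈ 1.13 V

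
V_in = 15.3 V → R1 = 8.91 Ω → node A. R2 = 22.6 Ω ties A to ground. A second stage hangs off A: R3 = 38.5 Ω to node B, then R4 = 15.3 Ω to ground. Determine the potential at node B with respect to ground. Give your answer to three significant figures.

Node A sees R2 in parallel with the series input of stage 2, R3 + R4 = 53.80 Ω.
Effective lower resistance at A: R2 ‖ 53.80 = 15.91 Ω.
First divider: V_A = V_in · 15.91/(8.91 + 15.91) = 9.809 V.
Then the unloaded second divider: V_B = V_A × R4/(R3+R4) = 9.809 × 0.2844 = 2.789 V.

V_B ≈ 2.79 V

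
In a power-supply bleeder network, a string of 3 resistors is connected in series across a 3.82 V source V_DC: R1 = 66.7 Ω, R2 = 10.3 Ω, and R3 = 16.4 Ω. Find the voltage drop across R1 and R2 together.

V ≈ 3.15 V

ΣR = 66.7 + 10.3 + 16.4 = 93.40 Ω.
R_{R1..R2} = 66.7 + 10.3 = 77.00 Ω.
By the voltage-divider rule, V = 3.82 × 77.00/93.40 = 3.149 V.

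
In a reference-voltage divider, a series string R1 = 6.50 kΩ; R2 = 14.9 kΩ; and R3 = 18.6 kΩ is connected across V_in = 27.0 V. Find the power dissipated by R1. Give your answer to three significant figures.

The common current is I = 27.0/40.00 = 0.6750 mA.
P = I²R = 0.4556 × 6.50 = 2.962 mW.

P ≈ 2.96 mW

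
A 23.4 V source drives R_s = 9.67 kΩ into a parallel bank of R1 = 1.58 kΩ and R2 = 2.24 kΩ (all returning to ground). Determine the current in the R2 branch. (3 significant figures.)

I ≈ 0.913 mA

Equivalent of the parallel group: R_p = 0.9265 kΩ.
Node voltage V_A = V_DC · R_p/(R_s + R_p) = 23.4 × 0.08743 = 2.046 V.
I(R2) = V_A / R2 = 2.046/2.24 = 0.9134 mA.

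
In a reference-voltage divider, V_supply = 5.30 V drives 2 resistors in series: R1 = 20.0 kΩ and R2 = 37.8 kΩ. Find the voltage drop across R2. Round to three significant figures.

V ≈ 3.47 V

ΣR = 20.0 + 37.8 = 57.80 kΩ.
Voltage divider: V = V_supply · (37.80 / 57.80) = 5.30 × 0.6540 = 3.466 V.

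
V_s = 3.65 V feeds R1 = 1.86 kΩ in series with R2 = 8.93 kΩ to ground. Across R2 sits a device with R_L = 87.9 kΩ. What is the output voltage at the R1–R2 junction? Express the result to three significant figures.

R2 ‖ R_L = (8.93 × 87.9)/(8.93 + 87.9) = 8.106 kΩ.
Voltage divider with the loaded lower leg: V_out = 3.65 × 8.106/(1.86 + 8.106) = 3.65 × 0.8134 = 2.969 V.

V_out ≈ 2.97 V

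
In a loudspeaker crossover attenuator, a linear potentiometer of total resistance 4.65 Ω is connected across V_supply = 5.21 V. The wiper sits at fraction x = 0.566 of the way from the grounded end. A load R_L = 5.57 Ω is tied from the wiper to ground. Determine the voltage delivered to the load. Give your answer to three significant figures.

V_out ≈ 2.45 V

The pot divides into 2.018 Ω above the wiper and 2.632 Ω below.
R_L loads the lower segment: effective lower R = 1.787 Ω.
Then V_out = V_supply · 1.787/(2.018 + 1.787) = 2.447 V.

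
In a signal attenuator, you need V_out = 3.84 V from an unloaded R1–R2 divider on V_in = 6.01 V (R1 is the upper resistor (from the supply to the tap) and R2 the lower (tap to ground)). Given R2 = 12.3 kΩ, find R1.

R1 ≈ 6.95 kΩ

Required fraction k = V_out/V_in = 0.6389.
So R1 = R2 · (V_in/V_out − 1) = 12.3 × (6.01/3.84 − 1) = 12.3 × 0.5651 = 6.951 kΩ.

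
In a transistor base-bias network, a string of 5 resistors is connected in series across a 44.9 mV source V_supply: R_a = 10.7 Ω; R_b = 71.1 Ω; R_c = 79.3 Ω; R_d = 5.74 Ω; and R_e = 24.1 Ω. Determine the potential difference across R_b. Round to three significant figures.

Total series resistance ΣR = 10.7 + 71.1 + 79.3 + 5.74 + 24.1 = 190.9 Ω.
By the voltage-divider rule, V = 44.9 × 71.10/190.9 = 16.72 mV.

V ≈ 16.7 mV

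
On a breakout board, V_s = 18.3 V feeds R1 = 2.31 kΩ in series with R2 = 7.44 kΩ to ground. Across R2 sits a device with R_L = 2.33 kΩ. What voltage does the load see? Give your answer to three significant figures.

First combine the lower leg with the load: R2 ‖ R_L = 1.774 kΩ.
Voltage divider with the loaded lower leg: V_out = 18.3 × 1.774/(2.31 + 1.774) = 18.3 × 0.4344 = 7.950 V.
(Unloaded it would be 14.0 V; the load pulls it down.)

V_out ≈ 7.95 V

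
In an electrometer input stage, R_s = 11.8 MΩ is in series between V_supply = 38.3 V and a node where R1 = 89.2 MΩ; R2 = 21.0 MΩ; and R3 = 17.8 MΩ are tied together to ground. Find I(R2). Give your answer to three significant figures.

I ≈ 0.774 µA

Combine the parallel branches: R_p = (1/89.2 + 1/21.0 + 1/17.8)⁻¹ = 8.695 MΩ.
V_A = 38.3 × 8.695/20.49 = 16.25 V.
Branch current I = V_A/R2 = 16.25/21.0 = 0.7737 µA.
(Equivalently: I_total = 1.869 µA, then current-divider fraction G_k/ΣG = 0.4140.)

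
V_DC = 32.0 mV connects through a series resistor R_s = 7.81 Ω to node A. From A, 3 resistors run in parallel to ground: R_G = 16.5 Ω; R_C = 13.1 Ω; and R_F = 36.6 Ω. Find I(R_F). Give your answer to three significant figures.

Equivalent of the parallel group: R_p = 6.088 Ω.
V_A by voltage divider: V_A = 32.0 × 6.088/(7.81 + 6.088) = 14.02 mV.
I(R_F) = V_A / R_F = 14.02/36.6 = 0.3830 mA.
(Check via current divider: I_total = 2.303 mA; share G_k/ΣG = 0.1663 → same result.)

I ≈ 0.383 mA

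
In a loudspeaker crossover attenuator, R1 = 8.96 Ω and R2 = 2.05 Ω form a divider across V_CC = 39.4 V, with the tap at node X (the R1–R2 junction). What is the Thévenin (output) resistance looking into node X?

R_th ≈ 1.67 Ω

Zeroing V_CC shorts the top of R1 to ground, so R_th = R1 ‖ R2 = 1.668 Ω.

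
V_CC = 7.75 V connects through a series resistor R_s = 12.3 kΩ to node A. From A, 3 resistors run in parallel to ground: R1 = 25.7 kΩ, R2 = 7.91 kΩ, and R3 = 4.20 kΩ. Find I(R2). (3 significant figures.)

Parallel bank: R_p = 1/(1/25.7 + 1/7.91 + 1/4.20) = 2.479 kΩ.
V_A by voltage divider: V_A = 7.75 × 2.479/(12.3 + 2.479) = 1.300 V.
Branch current I = V_A/R2 = 1.300/7.91 = 0.1643 mA.

I ≈ 0.164 mA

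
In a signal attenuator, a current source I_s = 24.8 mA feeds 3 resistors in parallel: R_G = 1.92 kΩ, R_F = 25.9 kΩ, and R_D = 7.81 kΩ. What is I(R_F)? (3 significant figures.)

ΣG = 1/1.92 + 1/25.9 + 1/7.81 = 0.6875.
By the current-divider rule, I = I_s · G_k/ΣG = 24.8 × 0.05616 = 1.393 mA.

I ≈ 1.39 mA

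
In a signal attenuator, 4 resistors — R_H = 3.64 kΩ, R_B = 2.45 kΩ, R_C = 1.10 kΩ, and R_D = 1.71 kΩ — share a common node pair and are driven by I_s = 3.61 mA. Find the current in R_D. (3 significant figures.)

I ≈ 0.970 mA

ΣG = 1/3.64 + 1/2.45 + 1/1.10 + 1/1.71 = 2.177.
Current divider: I(R_D) = I_s · G_k/ΣG = 3.61 × (0.5848/2.177) = 3.61 × 0.2687 = 0.9698 mA.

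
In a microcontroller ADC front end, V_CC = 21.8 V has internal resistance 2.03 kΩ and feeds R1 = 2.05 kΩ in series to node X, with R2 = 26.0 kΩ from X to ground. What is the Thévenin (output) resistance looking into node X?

R1' = 2.03 + 2.05 = 4.080 kΩ (source resistance + R1).
Zeroing V_CC shorts the top of R1' to ground, so R_th = R1' ‖ R2 = 3.527 kΩ.

R_th ≈ 3.53 kΩ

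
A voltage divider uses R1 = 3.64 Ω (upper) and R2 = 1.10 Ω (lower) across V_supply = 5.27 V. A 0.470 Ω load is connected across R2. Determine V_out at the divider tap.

V_out ≈ 0.437 V

First combine the lower leg with the load: R2 ‖ R_L = 0.3293 Ω.
Now apply the divider: V_out = 5.27 × 0.08296 = 0.4372 V.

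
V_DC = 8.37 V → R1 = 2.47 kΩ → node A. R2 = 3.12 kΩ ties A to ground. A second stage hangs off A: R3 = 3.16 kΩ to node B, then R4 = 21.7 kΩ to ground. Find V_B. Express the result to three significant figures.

V_B ≈ 3.86 V

The second stage (R3 + R4 = 24.86 kΩ) loads node A in parallel with R2.
Effective lower resistance at A: R2 ‖ 24.86 = 2.772 kΩ.
So V_A = 8.37 × 0.5288 = 4.426 V.
Stage 2 is unloaded, so V_B = V_A · R4/(R3+R4) = 4.426 × 21.7/24.86 = 3.864 V.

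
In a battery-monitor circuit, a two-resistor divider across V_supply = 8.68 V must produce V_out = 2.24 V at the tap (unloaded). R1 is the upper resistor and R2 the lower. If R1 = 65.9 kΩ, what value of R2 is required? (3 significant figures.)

R2 ≈ 22.9 kΩ

The divider ratio is R2/(R1+R2) = 2.24/8.68 = 0.2581.
So R2 = R1 · V_out/(V_supply − V_out) = 65.9 × 2.24/(8.68 − 2.24) = 65.9 × 0.3478 = 22.92 kΩ.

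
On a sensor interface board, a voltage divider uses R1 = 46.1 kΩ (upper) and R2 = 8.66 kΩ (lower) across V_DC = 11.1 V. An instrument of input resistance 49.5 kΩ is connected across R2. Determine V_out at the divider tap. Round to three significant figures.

V_out ≈ 1.53 V

First combine the lower leg with the load: R2 ‖ R_L = 7.371 kΩ.
Now apply the divider: V_out = 11.1 × 0.1378 = 1.530 V.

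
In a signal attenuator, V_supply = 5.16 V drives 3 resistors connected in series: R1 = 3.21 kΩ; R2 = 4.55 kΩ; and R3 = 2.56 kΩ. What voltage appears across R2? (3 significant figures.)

V ≈ 2.27 V

Total series resistance ΣR = 3.21 + 4.55 + 2.56 = 10.32 kΩ.
V = V_supply · R/ΣR = 5.16 × 0.4409 = 2.275 V.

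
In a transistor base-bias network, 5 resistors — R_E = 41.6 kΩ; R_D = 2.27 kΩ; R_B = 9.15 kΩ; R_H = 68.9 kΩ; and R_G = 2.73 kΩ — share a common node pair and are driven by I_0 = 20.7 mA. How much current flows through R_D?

I ≈ 9.55 mA

Conductances: ΣG = 1/41.6 + 1/2.27 + 1/9.15 + 1/68.9 + 1/2.73 = 0.9547 (1/kΩ).
R_D takes the fraction G_k/ΣG = 0.4405/0.9547 = 0.4614, so I = 20.7 × 0.4614 = 9.552 mA.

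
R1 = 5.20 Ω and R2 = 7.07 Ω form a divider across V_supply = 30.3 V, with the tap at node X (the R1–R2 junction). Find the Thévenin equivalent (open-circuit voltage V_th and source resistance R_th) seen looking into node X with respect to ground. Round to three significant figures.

V_th ≈ 17.5 V, R_th ≈ 3.00 Ω

V_th is the unloaded tap voltage: V_supply · R2/(R1+R2) = 30.3 × 0.5762 = 17.46 V.
Zeroing V_supply shorts the top of R1 to ground, so R_th = R1 ‖ R2 = 2.996 Ω.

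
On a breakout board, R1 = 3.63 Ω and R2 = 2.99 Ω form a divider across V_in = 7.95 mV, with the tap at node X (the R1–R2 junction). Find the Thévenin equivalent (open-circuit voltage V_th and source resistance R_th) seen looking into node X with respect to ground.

V_th ≈ 3.59 mV, R_th ≈ 1.64 Ω

With X open, the divider is unloaded: V_th = 7.95 × 2.99/6.620 = 3.591 mV.
With V_in suppressed (replaced by a short), R_th = R1 ‖ R2 = (3.630 × 2.99)/(3.630 + 2.99) = 1.640 Ω.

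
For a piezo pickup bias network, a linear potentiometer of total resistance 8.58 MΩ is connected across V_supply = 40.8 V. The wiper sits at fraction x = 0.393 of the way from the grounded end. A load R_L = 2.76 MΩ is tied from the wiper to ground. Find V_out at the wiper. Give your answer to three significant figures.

Split the track: R_lower = x·R_p = 3.372 MΩ, R_upper = (1−x)·R_p = 5.208 MΩ.
R_L loads the lower segment: effective lower R = 1.518 MΩ.
Then V_out = V_supply · 1.518/(5.208 + 1.518) = 9.207 V.

V_out ≈ 9.21 V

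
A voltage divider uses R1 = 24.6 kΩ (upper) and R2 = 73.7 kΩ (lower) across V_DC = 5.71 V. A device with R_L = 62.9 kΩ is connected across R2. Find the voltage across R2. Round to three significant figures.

The load sits in parallel with R2, giving an effective lower resistance R2' = R2·R_L/(R2+R_L) = 33.94 kΩ.
Now apply the divider: V_out = 5.71 × 0.5797 = 3.310 V.

V_out ≈ 3.31 V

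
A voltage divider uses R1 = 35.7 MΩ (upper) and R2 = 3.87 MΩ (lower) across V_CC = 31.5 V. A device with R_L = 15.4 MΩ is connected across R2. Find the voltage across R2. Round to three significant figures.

First combine the lower leg with the load: R2 ‖ R_L = 3.093 MΩ.
Then V_out = V_CC · R2'/(R1 + R2') = 31.5 × 3.093/38.79 = 2.511 V.
(Unloaded it would be 3.08 V; the load pulls it down.)

V_out ≈ 2.51 V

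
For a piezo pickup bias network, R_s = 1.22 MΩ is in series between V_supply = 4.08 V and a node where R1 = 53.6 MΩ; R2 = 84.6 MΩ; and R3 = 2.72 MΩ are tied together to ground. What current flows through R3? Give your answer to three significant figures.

I ≈ 1.01 µA

Equivalent of the parallel group: R_p = 2.512 MΩ.
Node voltage V_A = V_supply · R_p/(R_s + R_p) = 4.08 × 0.6731 = 2.746 V.
Branch current I = V_A/R3 = 2.746/2.72 = 1.010 µA.
(Equivalently: I_total = 1.093 µA, then current-divider fraction G_k/ΣG = 0.9234.)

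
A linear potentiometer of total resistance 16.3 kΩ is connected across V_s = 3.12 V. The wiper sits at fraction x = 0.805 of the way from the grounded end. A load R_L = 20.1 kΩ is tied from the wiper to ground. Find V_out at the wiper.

V_out ≈ 2.23 V

Split the track: R_lower = x·R_p = 13.12 kΩ, R_upper = (1−x)·R_p = 3.178 kΩ.
(x·R_p) ‖ R_L = 7.939 kΩ.
Then V_out = V_s · 7.939/(3.178 + 7.939) = 2.228 V.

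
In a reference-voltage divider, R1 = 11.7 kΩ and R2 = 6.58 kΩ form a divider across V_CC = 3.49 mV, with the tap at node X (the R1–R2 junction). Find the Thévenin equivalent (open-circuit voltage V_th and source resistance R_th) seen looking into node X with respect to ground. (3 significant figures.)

With X open, the divider is unloaded: V_th = 3.49 × 6.58/18.28 = 1.256 mV.
Looking into X with the source shorted: R_th = R1·R2/(R1+R2) = 11.70 × 6.58/18.28 = 4.211 kΩ.

V_th ≈ 1.26 mV, R_th ≈ 4.21 kΩ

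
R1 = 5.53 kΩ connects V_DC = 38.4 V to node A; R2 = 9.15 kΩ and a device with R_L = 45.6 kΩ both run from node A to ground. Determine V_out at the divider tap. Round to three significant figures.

The load sits in parallel with R2, giving an effective lower resistance R2' = R2·R_L/(R2+R_L) = 7.621 kΩ.
Then V_out = V_DC · R2'/(R1 + R2') = 38.4 × 7.621/13.15 = 22.25 V.

V_out ≈ 22.3 V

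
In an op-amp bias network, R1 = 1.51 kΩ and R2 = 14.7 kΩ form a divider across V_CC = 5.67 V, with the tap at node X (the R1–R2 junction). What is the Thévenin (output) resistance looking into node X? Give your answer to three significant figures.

R_th ≈ 1.37 kΩ

With V_CC suppressed (replaced by a short), R_th = R1 ‖ R2 = (1.510 × 14.7)/(1.510 + 14.7) = 1.369 kΩ.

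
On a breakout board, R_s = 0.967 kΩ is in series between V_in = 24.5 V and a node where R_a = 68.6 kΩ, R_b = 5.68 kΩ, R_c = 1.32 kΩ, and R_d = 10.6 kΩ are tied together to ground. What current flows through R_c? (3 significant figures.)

Combine the parallel branches: R_p = (1/68.6 + 1/5.68 + 1/1.32 + 1/10.6)⁻¹ = 0.9592 kΩ.
V_A by voltage divider: V_A = 24.5 × 0.9592/(0.967 + 0.9592) = 12.20 V.
I(R_c) = V_A / R_c = 12.20/1.32 = 9.243 mA.

I ≈ 9.24 mA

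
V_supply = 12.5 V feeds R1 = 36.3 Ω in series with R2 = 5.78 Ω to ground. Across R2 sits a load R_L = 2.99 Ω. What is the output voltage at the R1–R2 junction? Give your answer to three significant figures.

V_out ≈ 0.644 V

First combine the lower leg with the load: R2 ‖ R_L = 1.971 Ω.
Voltage divider with the loaded lower leg: V_out = 12.5 × 1.971/(36.3 + 1.971) = 12.5 × 0.05149 = 0.6436 V.
(Unloaded it would be 1.72 V; the load pulls it down.)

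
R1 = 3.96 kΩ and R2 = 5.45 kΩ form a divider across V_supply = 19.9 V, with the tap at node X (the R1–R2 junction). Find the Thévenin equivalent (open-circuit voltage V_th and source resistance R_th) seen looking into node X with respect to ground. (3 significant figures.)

With X open, the divider is unloaded: V_th = 19.9 × 5.45/9.410 = 11.53 V.
Zeroing V_supply shorts the top of R1 to ground, so R_th = R1 ‖ R2 = 2.294 kΩ.

V_th ≈ 11.5 V, R_th ≈ 2.29 kΩ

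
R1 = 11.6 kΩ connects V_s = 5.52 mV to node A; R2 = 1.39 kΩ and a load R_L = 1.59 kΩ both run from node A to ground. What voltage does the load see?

V_out ≈ 0.332 mV

The load sits in parallel with R2, giving an effective lower resistance R2' = R2·R_L/(R2+R_L) = 0.7416 kΩ.
Now apply the divider: V_out = 5.52 × 0.06009 = 0.3317 mV.
(Unloaded it would be 0.591 mV; the load pulls it down.)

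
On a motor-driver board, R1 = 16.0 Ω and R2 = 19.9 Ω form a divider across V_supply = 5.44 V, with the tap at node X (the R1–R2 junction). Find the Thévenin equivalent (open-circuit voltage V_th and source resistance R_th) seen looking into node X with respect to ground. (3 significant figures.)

V_th ≈ 3.02 V, R_th ≈ 8.87 Ω

V_th is the unloaded tap voltage: V_supply · R2/(R1+R2) = 5.44 × 0.5543 = 3.015 V.
Zeroing V_supply shorts the top of R1 to ground, so R_th = R1 ‖ R2 = 8.869 Ω.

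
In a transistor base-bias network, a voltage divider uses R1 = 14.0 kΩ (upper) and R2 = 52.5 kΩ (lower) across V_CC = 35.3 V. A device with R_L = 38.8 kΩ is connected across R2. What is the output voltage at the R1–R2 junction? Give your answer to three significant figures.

R2 ‖ R_L = (52.5 × 38.8)/(52.5 + 38.8) = 22.31 kΩ.
Voltage divider with the loaded lower leg: V_out = 35.3 × 22.31/(14.0 + 22.31) = 35.3 × 0.6144 = 21.69 V.

V_out ≈ 21.7 V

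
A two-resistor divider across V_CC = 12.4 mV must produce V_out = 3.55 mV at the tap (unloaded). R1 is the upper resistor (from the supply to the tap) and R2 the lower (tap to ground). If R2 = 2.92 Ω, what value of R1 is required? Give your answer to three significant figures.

R1 ≈ 7.28 Ω

V_out/V_CC = R2/(R1+R2) = 0.2863.
So R1 = R2 · (V_CC/V_out − 1) = 2.92 × (12.4/3.55 − 1) = 2.92 × 2.493 = 7.279 Ω.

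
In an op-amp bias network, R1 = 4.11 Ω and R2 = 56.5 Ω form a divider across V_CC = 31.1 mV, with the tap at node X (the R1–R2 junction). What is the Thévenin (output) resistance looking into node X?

R_th ≈ 3.83 Ω

Zeroing V_CC shorts the top of R1 to ground, so R_th = R1 ‖ R2 = 3.831 Ω.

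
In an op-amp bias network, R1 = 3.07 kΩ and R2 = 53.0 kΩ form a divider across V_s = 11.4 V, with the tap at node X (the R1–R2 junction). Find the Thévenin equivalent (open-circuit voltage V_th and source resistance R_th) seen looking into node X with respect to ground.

With X open, the divider is unloaded: V_th = 11.4 × 53.0/56.07 = 10.78 V.
Looking into X with the source shorted: R_th = R1·R2/(R1+R2) = 3.070 × 53.0/56.07 = 2.902 kΩ.

V_th ≈ 10.8 V, R_th ≈ 2.90 kΩ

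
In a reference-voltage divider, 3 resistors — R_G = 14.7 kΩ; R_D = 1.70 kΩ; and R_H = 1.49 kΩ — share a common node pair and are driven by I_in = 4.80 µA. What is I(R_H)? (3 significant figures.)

ΣG = 1/14.7 + 1/1.70 + 1/1.49 = 1.327.
By the current-divider rule, I = I_in · G_k/ΣG = 4.80 × 0.5056 = 2.427 µA.

I ≈ 2.43 µA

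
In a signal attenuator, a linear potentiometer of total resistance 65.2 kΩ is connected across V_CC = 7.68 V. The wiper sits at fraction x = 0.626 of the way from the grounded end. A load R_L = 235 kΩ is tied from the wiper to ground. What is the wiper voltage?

Split the track: R_lower = x·R_p = 40.82 kΩ, R_upper = (1−x)·R_p = 24.38 kΩ.
Lower segment in parallel with the load: 40.82 ‖ 235 = 34.78 kΩ.
Then V_out = V_CC · 34.78/(24.38 + 34.78) = 4.514 V.

V_out ≈ 4.51 V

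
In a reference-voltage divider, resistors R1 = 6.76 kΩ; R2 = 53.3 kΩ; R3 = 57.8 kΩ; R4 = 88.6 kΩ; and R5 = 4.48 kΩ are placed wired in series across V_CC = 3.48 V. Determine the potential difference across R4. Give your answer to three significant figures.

V ≈ 1.46 V

Series total: ΣR = 6.76 + 53.3 + 57.8 + 88.6 + 4.48 = 210.9 kΩ.
By the voltage-divider rule, V = 3.48 × 88.60/210.9 = 1.462 V.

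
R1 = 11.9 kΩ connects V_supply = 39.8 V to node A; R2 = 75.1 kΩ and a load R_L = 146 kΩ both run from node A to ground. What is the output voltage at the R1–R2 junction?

The load sits in parallel with R2, giving an effective lower resistance R2' = R2·R_L/(R2+R_L) = 49.59 kΩ.
Now apply the divider: V_out = 39.8 × 0.8065 = 32.10 V.

V_out ≈ 32.1 V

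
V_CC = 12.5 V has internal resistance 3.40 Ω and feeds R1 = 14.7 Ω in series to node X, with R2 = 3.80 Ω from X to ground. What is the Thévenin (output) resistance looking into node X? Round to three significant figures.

R_th ≈ 3.14 Ω

R1' = 3.40 + 14.7 = 18.10 Ω (source resistance + R1).
Looking into X with the source shorted: R_th = R1'·R2/(R1'+R2) = 18.10 × 3.80/21.90 = 3.141 Ω.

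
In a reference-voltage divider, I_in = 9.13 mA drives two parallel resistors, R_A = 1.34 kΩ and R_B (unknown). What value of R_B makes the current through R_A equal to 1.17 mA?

R_B ≈ 0.197 kΩ

In a two-way split, I_A/I_in = R_B/(R_A + R_B).
With f = 0.1281, R_B = R_A · f/(1−f) = 1.34 × 0.1470 = 0.1970 kΩ.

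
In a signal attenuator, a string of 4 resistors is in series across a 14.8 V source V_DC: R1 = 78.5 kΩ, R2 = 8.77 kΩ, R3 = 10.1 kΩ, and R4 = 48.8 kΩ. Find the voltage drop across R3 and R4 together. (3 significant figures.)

V ≈ 5.96 V

Total series resistance ΣR = 78.5 + 8.77 + 10.1 + 48.8 = 146.2 kΩ.
R_{R3..R4} = 10.1 + 48.8 = 58.90 kΩ.
Voltage divider: V = V_DC · (58.90 / 146.2) = 14.8 × 0.4030 = 5.964 V.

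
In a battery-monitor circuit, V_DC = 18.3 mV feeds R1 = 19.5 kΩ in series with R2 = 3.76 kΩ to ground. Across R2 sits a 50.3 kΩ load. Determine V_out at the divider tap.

R2 ‖ R_L = (3.76 × 50.3)/(3.76 + 50.3) = 3.498 kΩ.
Now apply the divider: V_out = 18.3 × 0.1521 = 2.784 mV.
(Unloaded it would be 2.96 mV; the load pulls it down.)

V_out ≈ 2.78 mV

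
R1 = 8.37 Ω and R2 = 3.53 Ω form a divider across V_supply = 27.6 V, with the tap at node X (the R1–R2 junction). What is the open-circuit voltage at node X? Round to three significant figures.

Open-circuit (no load on X): V_th = V_supply · R2/(R1 + R2) = 27.6 × 3.53/(8.370 + 3.53) = 8.187 V.

V_th ≈ 8.19 V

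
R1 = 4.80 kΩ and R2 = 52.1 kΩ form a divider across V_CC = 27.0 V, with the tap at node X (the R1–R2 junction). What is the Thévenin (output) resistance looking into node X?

Zeroing V_CC shorts the top of R1 to ground, so R_th = R1 ‖ R2 = 4.395 kΩ.

R_th ≈ 4.40 kΩ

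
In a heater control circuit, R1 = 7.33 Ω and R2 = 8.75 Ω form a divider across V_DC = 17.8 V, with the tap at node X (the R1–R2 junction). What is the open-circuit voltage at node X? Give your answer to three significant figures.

V_th is the unloaded tap voltage: V_DC · R2/(R1+R2) = 17.8 × 0.5442 = 9.686 V.

V_th ≈ 9.69 V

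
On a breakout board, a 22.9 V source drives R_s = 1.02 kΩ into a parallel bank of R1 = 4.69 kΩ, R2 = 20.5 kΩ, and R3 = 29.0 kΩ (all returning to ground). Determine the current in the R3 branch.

I ≈ 0.606 mA

Parallel bank: R_p = 1/(1/4.69 + 1/20.5 + 1/29.0) = 3.373 kΩ.
Node voltage V_A = V_s · R_p/(R_s + R_p) = 22.9 × 0.7678 = 17.58 V.
Branch current I = V_A/R3 = 17.58/29.0 = 0.6063 mA.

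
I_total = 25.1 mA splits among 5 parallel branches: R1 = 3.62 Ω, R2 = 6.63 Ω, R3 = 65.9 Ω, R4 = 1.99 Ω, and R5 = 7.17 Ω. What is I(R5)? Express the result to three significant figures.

Total conductance ΣG = 1/3.62 + 1/6.63 + 1/65.9 + 1/1.99 + 1/7.17 = 1.084 (units of 1/Ω).
Current divider: I(R5) = I_total · G_k/ΣG = 25.1 × (0.1395/1.084) = 25.1 × 0.1286 = 3.229 mA.

I ≈ 3.23 mA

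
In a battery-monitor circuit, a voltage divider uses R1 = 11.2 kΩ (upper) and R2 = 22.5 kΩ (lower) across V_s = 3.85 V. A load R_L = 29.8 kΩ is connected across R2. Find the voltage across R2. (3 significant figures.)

The load sits in parallel with R2, giving an effective lower resistance R2' = R2·R_L/(R2+R_L) = 12.82 kΩ.
Then V_out = V_s · R2'/(R1 + R2') = 3.85 × 12.82/24.02 = 2.055 V.

V_out ≈ 2.05 V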